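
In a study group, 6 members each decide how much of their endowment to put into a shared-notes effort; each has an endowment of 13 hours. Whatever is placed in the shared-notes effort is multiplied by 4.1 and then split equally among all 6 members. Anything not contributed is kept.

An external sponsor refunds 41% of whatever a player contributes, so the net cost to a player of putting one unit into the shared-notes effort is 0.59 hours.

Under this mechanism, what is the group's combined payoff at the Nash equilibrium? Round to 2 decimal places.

With the mechanism, a contributed unit returns (4.1/6) / 0.59 = 1.1582 per unit of net cost to the contributor — now above 1 — so contributing fully is weakly dominant for every player.
So the Nash equilibrium is full contribution by all 6; the group earns 6 × (13 × 0.41 + 4.1 × 13) = 351.78.

351.78 hours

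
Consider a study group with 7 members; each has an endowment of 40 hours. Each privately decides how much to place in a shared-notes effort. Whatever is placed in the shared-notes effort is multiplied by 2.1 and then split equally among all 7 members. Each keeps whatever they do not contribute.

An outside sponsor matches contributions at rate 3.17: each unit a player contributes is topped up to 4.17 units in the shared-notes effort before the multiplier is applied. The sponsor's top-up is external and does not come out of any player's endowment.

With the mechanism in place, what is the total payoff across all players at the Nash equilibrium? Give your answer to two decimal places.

With the mechanism, a contributed unit returns 2.1 × 4.17 / 7 = 1.2510 per unit of net cost to the contributor — now above 1 — so contributing fully is weakly dominant for every player.
At the Nash equilibrium everyone contributes 40. Group total payoff = 2.1 × 4.17 × 280 = 2451.96.

2451.96 hours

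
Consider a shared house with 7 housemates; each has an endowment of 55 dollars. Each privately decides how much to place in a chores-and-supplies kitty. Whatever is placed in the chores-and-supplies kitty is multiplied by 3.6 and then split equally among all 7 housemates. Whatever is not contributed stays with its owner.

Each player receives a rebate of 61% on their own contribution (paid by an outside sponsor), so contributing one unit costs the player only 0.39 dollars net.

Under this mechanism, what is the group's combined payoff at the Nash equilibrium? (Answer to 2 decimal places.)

With the mechanism, a contributed unit returns (3.6/7) / 0.39 = 1.3187 per unit of net cost to the contributor — now above 1 — so contributing fully is weakly dominant for every player.
So the Nash equilibrium is full contribution by all 7; the group earns 7 × (55 × 0.61 + 3.6 × 55) = 1620.85.

1620.85 dollars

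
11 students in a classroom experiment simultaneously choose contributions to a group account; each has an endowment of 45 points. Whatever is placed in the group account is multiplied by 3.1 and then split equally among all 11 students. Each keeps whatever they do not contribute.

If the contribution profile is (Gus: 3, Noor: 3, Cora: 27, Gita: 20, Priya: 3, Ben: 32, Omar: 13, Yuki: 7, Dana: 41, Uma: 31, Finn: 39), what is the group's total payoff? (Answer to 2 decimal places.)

Total contributed: 3 + 3 + 27 + 20 + 3 + 32 + 13 + 7 + 41 + 31 + 39 = 219; total kept: 11 × 45 − 219 = 276.
The group account pays out 3.1 × 219 = 678.90 in aggregate.
Group total = 276 + 678.90 = 954.90.

954.90 points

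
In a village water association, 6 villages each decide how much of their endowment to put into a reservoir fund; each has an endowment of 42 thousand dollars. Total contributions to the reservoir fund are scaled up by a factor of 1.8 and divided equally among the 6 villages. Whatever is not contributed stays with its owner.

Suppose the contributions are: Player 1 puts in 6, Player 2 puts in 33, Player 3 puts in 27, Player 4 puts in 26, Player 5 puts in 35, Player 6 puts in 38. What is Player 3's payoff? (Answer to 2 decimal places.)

Total contributed: 6 + 33 + 27 + 26 + 35 + 38 = 165.
Each receives 1.8 × 165 / 6 = 49.50 from the reservoir fund.
Player 3 keeps 42 − 27 = 15, so Player 3's payoff is 15 + 49.50 = 64.50.

64.50 thousand dollars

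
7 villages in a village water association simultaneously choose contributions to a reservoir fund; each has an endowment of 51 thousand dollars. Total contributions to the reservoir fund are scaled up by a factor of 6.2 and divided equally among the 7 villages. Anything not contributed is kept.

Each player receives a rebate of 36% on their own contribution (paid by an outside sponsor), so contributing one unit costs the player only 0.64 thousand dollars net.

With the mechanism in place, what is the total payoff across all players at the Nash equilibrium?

2341.92 thousand dollars

With the mechanism, a contributed unit returns (6.2/7) / 0.64 = 1.3839 per unit of net cost to the contributor — now above 1 — so contributing fully is weakly dominant for every player.
At the Nash equilibrium everyone contributes 51. Group total payoff = 7 × (51 × 0.36 + 6.2 × 51) = 2341.92.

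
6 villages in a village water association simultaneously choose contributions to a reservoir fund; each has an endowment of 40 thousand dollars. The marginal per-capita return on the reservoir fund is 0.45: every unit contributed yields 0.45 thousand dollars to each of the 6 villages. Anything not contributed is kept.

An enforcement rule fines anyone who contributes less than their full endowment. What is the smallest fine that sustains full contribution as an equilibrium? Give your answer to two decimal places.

Given the others contribute fully, the best deviation is to contribute 0 (any partial contribution still incurs the fine and gives up units whose private return 0.45 is below 1).
Deviating from 40 to 0 saves 40 thousand dollars but forfeits the deviator's share of the drop in the reservoir fund: 0.45 × 40 = 18.00.
So the deviation gain is 40 − 18.00 = 22.00, and the fine must be at least 22.00 thousand dollars to wipe it out.

22.00 thousand dollars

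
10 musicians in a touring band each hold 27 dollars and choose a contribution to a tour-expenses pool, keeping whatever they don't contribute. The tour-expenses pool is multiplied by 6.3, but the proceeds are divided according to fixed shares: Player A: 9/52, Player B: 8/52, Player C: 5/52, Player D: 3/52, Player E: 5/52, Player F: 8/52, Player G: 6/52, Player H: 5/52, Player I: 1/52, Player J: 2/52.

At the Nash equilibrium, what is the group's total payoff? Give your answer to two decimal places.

Each unit j contributes comes back to j as 6.3 × (j's share), so j prefers to contribute only if that share exceeds 1/6.3 = 0.1587; otherwise keeping the unit dominates.
Only Player A (9/52) clears that bar, contributing 27; the remaining 9 contribute 0. Total contributed: 27.
The tour-expenses pool pays out 6.3 × 27 = 170.10 in total (split across the unequal shares, but the aggregate is all that matters for the group sum).
The 9 free-riders keep 27 each, adding 243. Group total = 243 + 170.10 = 413.10.

413.10 dollars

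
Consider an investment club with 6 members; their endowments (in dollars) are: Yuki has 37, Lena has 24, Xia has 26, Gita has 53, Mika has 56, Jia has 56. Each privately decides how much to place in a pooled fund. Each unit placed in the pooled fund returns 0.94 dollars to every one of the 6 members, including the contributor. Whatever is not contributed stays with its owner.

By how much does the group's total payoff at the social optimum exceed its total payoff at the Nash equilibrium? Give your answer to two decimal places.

1169.28 dollars

The private return per contributed unit is 0.94 < 1 for everyone, so the Nash equilibrium is zero contribution and the group total is Σ E_j = 37 + 24 + 26 + 53 + 56 + 56 = 252.
Each contributed unit returns 5.640 to the group, so the social optimum is full contribution by everyone: group total = 5.640 × 252 = 1421.28.
Efficiency loss = (5.640 − 1) × 252 = 1169.28.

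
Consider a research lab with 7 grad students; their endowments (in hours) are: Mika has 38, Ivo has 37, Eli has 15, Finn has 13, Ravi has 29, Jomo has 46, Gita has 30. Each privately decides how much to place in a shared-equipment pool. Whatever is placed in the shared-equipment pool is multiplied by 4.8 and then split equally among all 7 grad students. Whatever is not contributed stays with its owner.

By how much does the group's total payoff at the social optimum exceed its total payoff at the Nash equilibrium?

The private return per contributed unit is 4.8/7 = 0.6857 < 1 for every player regardless of endowment, so the Nash equilibrium is zero contribution and the group total is Σ E_j = 38 + 37 + 15 + 13 + 29 + 46 + 30 = 208.
Each contributed unit returns 4.800 to the group, so the social optimum is full contribution by everyone: group total = 4.800 × 208 = 998.40.
Efficiency loss = (4.800 − 1) × 208 = 790.40.

790.40 hours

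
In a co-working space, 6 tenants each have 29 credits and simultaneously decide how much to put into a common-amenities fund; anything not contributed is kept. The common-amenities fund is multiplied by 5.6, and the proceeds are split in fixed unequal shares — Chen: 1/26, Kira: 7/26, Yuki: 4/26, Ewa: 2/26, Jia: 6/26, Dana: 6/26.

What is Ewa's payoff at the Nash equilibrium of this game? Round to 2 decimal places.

A player with share s gets back 5.6·s per unit contributed, so full contribution is dominant for anyone with s > 1/5.6 = 0.1786 and zero contribution is dominant for anyone below.
Kira, Jia and Dana are above the threshold, contributing 29 each; the remaining 3 contribute 0. Total contributed: 87.
Ewa keeps 29 and receives 5.6 × 87 × 2/26 = 37.48 from the common-amenities fund, for a payoff of 66.48.

66.48 credits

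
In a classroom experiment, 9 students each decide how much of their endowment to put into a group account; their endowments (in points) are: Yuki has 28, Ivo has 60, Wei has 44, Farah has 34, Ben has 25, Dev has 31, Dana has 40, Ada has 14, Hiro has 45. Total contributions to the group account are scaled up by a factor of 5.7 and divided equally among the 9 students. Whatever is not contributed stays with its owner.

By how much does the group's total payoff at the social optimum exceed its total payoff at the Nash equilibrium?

The private return per contributed unit is 5.7/9 = 0.6333 < 1 for every player regardless of endowment, so the Nash equilibrium is zero contribution and the group total is Σ E_j = 28 + 60 + 44 + 34 + 25 + 31 + 40 + 14 + 45 = 321.
Each contributed unit returns 5.700 to the group, so the social optimum is full contribution by everyone: group total = 5.700 × 321 = 1829.70.
Efficiency loss = (5.700 − 1) × 321 = 1508.70.

1508.70 points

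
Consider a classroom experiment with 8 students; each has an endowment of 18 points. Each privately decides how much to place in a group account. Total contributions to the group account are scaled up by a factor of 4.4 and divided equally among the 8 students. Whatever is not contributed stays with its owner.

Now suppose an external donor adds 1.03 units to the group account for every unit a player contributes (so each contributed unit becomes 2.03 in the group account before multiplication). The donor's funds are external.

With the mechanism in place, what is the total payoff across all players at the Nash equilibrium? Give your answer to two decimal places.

1286.21 points

With the mechanism, a contributed unit returns 4.4 × 2.03 / 8 = 1.1165 per unit of net cost to the contributor — now above 1 — so contributing fully is weakly dominant for every player.
At the Nash equilibrium everyone contributes 18. Group total payoff = 4.4 × 2.03 × 144 = 1286.21.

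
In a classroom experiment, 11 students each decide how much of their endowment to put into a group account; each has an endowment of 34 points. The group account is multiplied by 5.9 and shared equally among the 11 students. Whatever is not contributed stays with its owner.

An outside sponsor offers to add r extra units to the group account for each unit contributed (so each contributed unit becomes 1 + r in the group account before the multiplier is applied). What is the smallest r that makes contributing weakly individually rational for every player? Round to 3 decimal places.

0.864

With matching at rate r, one contributed unit becomes (1 + r) in the group account and returns 5.9 × (1 + r) / 11 to the contributor.
Setting this equal to 1: 1 + r = 11/5.9 = 1.8644.
So the minimum matching rate is r = 1.8644 − 1 = 0.864.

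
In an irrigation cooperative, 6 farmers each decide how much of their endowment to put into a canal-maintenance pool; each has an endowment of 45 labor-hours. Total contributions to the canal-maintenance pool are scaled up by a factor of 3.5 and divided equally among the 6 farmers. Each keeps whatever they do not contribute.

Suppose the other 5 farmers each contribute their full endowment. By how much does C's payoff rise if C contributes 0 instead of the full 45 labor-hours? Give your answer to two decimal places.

Switching from a contribution of 45 to 0 lets C keep an extra 45 labor-hours, but lowers the canal-maintenance pool by 45, which costs C their own share of that drop: 3.5/6 × 45 = 26.25.
Net gain = 45 − 26.25 = 18.75. The private return per contributed unit (0.5833) is below 1, so free-riding is indeed the best response regardless of what the others do.

18.75 labor-hours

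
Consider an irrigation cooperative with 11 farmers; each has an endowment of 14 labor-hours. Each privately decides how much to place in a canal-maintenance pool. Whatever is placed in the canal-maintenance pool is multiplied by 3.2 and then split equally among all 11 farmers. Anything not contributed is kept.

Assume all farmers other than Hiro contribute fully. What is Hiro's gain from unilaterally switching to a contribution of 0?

9.93 labor-hours

Switching from a contribution of 14 to 0 lets Hiro keep an extra 14 labor-hours, but lowers the canal-maintenance pool by 14, which costs Hiro their own share of that drop: 3.2/11 × 14 = 4.07.
Net gain = 14 − 4.07 = 9.93. The private return per contributed unit (0.2909) is below 1, so free-riding is indeed the best response regardless of what the others do.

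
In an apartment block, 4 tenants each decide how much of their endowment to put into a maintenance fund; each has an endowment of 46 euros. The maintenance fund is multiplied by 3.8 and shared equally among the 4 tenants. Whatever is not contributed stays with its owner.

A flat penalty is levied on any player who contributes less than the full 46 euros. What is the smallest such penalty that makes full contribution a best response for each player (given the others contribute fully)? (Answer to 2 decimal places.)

2.30 euros

Given the others contribute fully, the best deviation is to contribute 0 (any partial contribution still incurs the fine and gives up units whose private return 0.9500 is below 1).
Deviating from 46 to 0 saves 46 euros but forfeits the deviator's share of the drop in the maintenance fund: 3.8/4 × 46 = 43.70.
So the deviation gain is 46 − 43.70 = 2.30, and the fine must be at least 2.30 euros to wipe it out.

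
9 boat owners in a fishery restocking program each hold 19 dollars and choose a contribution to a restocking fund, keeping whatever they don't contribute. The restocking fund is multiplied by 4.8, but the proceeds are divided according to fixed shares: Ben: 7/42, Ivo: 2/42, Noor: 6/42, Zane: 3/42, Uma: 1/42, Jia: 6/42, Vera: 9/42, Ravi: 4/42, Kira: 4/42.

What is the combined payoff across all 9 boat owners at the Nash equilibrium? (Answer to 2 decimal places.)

243.20 dollars

Player j's private return per contributed unit is 4.8 × (j's share). Contributing is weakly dominant for j when that share is at least 1/4.8 = 0.2083, and contributing 0 is dominant otherwise.
Only Vera (9/42) clears that bar, contributing 19; the remaining 8 contribute 0. Total contributed: 19.
The restocking fund pays out 4.8 × 19 = 91.20 in total (split across the unequal shares, but the aggregate is all that matters for the group sum).
The 8 free-riders keep 19 each, adding 152. Group total = 152 + 91.20 = 243.20.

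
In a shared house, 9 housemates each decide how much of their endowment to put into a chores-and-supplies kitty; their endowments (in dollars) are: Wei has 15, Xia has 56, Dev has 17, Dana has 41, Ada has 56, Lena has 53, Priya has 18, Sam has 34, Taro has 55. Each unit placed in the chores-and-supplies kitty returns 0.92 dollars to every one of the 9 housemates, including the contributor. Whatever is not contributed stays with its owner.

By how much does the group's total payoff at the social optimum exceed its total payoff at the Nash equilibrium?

The private return per contributed unit is 0.92 < 1 for everyone, so the Nash equilibrium is zero contribution and the group total is Σ E_j = 15 + 56 + 17 + 41 + 56 + 53 + 18 + 34 + 55 = 345.
Each contributed unit returns 8.280 to the group, so the social optimum is full contribution by everyone: group total = 8.280 × 345 = 2856.60.
Efficiency loss = (8.280 − 1) × 345 = 2511.60.

2511.60 dollars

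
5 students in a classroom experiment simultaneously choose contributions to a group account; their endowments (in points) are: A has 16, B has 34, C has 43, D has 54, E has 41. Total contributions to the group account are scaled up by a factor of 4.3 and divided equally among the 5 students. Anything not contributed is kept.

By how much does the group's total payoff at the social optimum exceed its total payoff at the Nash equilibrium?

The private return per contributed unit is 4.3/5 = 0.8600 < 1 for every player regardless of endowment, so the Nash equilibrium is zero contribution and the group total is Σ E_j = 16 + 34 + 43 + 54 + 41 = 188.
Each contributed unit returns 4.300 to the group, so the social optimum is full contribution by everyone: group total = 4.300 × 188 = 808.40.
Efficiency loss = (4.300 − 1) × 188 = 620.40.

620.40 points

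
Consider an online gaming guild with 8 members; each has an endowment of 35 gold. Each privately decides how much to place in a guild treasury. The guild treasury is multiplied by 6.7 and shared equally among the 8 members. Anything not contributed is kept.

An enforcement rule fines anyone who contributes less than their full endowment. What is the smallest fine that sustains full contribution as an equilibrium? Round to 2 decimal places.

Given the others contribute fully, the best deviation is to contribute 0 (any partial contribution still incurs the fine and gives up units whose private return 0.8375 is below 1).
Deviating from 35 to 0 saves 35 gold but forfeits the deviator's share of the drop in the guild treasury: 6.7/8 × 35 = 29.31.
So the deviation gain is 35 − 29.31 = 5.69, and the fine must be at least 5.69 gold to wipe it out.

5.69 gold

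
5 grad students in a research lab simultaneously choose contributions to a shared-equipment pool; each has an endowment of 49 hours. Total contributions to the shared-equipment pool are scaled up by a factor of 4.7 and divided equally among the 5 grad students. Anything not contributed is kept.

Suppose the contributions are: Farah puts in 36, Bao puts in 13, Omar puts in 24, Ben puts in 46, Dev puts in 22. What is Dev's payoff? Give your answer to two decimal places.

Total contributed: 36 + 13 + 24 + 46 + 22 = 141.
Each receives 4.7 × 141 / 5 = 132.54 from the shared-equipment pool.
Dev keeps 49 − 22 = 27, so Dev's payoff is 27 + 132.54 = 159.54.

159.54 hours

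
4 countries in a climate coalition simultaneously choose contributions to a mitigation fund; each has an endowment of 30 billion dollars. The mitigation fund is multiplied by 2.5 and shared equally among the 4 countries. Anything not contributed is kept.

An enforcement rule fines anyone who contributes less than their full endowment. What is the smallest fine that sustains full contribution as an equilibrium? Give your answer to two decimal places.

Given the others contribute fully, the best deviation is to contribute 0 (any partial contribution still incurs the fine and gives up units whose private return 0.6250 is below 1).
Deviating from 30 to 0 saves 30 billion dollars but forfeits the deviator's share of the drop in the mitigation fund: 2.5/4 × 30 = 18.75.
So the deviation gain is 30 − 18.75 = 11.25, and the fine must be at least 11.25 billion dollars to wipe it out.

11.25 billion dollars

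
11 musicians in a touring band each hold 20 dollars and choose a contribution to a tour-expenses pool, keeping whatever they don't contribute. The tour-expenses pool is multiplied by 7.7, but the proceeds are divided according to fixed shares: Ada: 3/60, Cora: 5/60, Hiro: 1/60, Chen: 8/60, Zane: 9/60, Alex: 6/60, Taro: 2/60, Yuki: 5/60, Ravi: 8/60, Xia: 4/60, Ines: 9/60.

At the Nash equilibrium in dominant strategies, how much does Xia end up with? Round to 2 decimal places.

61.07 dollars

A player with share s gets back 7.7·s per unit contributed, so full contribution is dominant for anyone with s > 1/7.7 = 0.1299 and zero contribution is dominant for anyone below.
Chen, Zane, Ravi and Ines are above the threshold, contributing 20 each; the remaining 7 contribute 0. Total contributed: 80.
Xia keeps 20 and receives 7.7 × 80 × 4/60 = 41.07 from the tour-expenses pool, for a payoff of 61.07.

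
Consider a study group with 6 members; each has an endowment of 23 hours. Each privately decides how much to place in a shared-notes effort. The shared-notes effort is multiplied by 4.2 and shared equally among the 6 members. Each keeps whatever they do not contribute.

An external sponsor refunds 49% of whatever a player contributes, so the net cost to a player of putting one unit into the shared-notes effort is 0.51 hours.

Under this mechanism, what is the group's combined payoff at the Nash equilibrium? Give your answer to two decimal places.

With the mechanism, a contributed unit returns (4.2/6) / 0.51 = 1.3725 per unit of net cost to the contributor — now above 1 — so contributing fully is weakly dominant for every player.
At the Nash equilibrium everyone contributes 23. Group total payoff = 6 × (23 × 0.49 + 4.2 × 23) = 647.22.

647.22 hours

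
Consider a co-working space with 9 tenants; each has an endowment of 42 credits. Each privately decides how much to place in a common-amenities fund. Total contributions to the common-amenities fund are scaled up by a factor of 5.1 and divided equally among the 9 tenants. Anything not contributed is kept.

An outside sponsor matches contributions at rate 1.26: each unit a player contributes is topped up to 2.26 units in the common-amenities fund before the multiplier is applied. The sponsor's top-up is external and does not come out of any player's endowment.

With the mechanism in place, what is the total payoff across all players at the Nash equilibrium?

Under the mechanism each unit contributed yields 5.1 × 2.26 / 9 = 1.2807 back to its contributor per unit of net cost, which exceeds 1, making full contribution the dominant choice for everyone.
At the Nash equilibrium everyone contributes 42. Group total payoff = 5.1 × 2.26 × 378 = 4356.83.

4356.83 credits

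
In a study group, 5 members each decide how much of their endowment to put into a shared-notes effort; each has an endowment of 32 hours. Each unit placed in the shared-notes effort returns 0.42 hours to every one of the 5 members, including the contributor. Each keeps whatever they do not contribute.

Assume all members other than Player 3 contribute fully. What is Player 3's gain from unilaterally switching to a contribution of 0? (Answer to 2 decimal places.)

18.56 hours

Switching from a contribution of 32 to 0 lets Player 3 keep an extra 32 hours, but lowers the shared-notes effort by 32, which costs Player 3 their own share of that drop: 0.42 × 32 = 13.44.
Net gain = 32 − 13.44 = 18.56. The private return per contributed unit (0.42) is below 1, so free-riding is indeed the best response regardless of what the others do.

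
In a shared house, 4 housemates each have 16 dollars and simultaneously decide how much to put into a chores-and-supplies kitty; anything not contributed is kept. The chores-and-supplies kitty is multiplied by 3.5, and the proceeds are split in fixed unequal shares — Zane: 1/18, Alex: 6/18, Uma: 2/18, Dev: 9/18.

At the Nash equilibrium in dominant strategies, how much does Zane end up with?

22.22 dollars

Each unit j contributes comes back to j as 3.5 × (j's share), so j prefers to contribute only if that share exceeds 1/3.5 = 0.2857; otherwise keeping the unit dominates.
Alex and Dev clear that bar, contributing 16 each; the remaining 2 contribute 0. Total contributed: 32.
Zane keeps 16 and receives 3.5 × 32 × 1/18 = 6.22 from the chores-and-supplies kitty, for a payoff of 22.22.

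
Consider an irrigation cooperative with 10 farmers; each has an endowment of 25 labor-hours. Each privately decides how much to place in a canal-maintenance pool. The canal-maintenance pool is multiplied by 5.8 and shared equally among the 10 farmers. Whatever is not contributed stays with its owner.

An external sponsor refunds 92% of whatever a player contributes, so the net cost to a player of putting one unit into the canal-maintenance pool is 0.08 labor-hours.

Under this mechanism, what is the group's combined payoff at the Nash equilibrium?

Under the mechanism each unit contributed yields (5.8/10) / 0.08 = 7.2500 back to its contributor per unit of net cost, which exceeds 1, making full contribution the dominant choice for everyone.
At the Nash equilibrium everyone contributes 25. Group total payoff = 10 × (25 × 0.92 + 5.8 × 25) = 1680.00.

1680.00 labor-hours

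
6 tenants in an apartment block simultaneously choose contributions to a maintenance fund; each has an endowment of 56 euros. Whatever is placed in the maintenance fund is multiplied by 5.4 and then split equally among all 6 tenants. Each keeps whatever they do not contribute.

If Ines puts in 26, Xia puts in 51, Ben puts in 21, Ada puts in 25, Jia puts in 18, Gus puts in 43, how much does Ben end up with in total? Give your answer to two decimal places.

200.60 euros

Total contributed: 26 + 51 + 21 + 25 + 18 + 43 = 184.
Each receives 5.4 × 184 / 6 = 165.60 from the maintenance fund.
Ben keeps 56 − 21 = 35, so Ben's payoff is 35 + 165.60 = 200.60.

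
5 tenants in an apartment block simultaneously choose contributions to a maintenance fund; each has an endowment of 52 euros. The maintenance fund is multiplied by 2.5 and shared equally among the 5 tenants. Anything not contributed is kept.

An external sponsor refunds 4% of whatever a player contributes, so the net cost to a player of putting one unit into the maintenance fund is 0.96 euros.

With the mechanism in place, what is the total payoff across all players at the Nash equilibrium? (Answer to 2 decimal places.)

Even with the mechanism, each unit contributed returns only (2.5/5) / 0.96 = 0.5208 per unit of net cost, so contributing nothing is still dominant.
At the Nash equilibrium no one contributes; group total payoff = 5 × 52 = 260.

260.00 euros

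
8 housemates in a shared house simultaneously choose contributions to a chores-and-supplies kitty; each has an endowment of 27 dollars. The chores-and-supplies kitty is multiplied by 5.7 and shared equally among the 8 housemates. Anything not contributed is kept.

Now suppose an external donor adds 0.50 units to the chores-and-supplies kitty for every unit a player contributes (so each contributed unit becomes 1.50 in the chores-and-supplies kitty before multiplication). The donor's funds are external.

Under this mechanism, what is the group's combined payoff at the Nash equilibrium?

Under the mechanism each unit contributed yields 5.7 × 1.50 / 8 = 1.0688 back to its contributor per unit of net cost, which exceeds 1, making full contribution the dominant choice for everyone.
At the Nash equilibrium everyone contributes 27. Group total payoff = 5.7 × 1.50 × 216 = 1846.80.

1846.80 dollars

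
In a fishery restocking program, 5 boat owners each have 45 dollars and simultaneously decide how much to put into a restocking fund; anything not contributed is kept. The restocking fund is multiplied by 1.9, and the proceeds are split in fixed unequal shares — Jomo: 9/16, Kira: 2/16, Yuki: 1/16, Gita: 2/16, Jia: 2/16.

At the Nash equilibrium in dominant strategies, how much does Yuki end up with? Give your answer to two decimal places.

For player j, contributing a unit is worthwhile iff 1.9 × (j's share) ≥ 1, i.e. iff j's share is at least 0.5263.
The only share above 0.5263 is Jomo's 9/16, contributing 45; the remaining 4 contribute 0. Total contributed: 45.
Yuki keeps 45 and receives 1.9 × 45 × 1/16 = 5.34 from the restocking fund, for a payoff of 50.34.

50.34 dollars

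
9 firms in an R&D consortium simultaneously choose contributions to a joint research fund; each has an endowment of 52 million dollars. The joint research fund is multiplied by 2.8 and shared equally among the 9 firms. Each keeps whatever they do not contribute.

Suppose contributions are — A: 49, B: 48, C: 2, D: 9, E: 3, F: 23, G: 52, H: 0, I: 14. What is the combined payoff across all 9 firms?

828.00 million dollars

Total contributed: 49 + 48 + 2 + 9 + 3 + 23 + 52 + 0 + 14 = 200; total kept: 9 × 52 − 200 = 268.
The joint research fund pays out 2.8 × 200 = 560.00 in aggregate.
Group total = 268 + 560.00 = 828.00.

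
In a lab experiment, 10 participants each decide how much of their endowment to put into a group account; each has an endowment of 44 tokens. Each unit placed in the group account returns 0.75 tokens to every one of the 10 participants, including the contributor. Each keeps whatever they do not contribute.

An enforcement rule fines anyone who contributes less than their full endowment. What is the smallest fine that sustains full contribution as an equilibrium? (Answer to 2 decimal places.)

11.00 tokens

Given the others contribute fully, the best deviation is to contribute 0 (any partial contribution still incurs the fine and gives up units whose private return 0.75 is below 1).
Deviating from 44 to 0 saves 44 tokens but forfeits the deviator's share of the drop in the group account: 0.75 × 44 = 33.00.
So the deviation gain is 44 − 33.00 = 11.00, and the fine must be at least 11.00 tokens to wipe it out.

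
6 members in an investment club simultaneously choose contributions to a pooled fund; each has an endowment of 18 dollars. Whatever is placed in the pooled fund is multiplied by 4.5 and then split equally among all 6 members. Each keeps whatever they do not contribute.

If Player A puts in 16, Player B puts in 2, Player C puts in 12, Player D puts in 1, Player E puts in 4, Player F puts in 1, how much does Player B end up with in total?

43.00 dollars

Total contributed: 16 + 2 + 12 + 1 + 4 + 1 = 36.
Each receives 4.5 × 36 / 6 = 27.00 from the pooled fund.
Player B keeps 18 − 2 = 16, so Player B's payoff is 16 + 27.00 = 43.00.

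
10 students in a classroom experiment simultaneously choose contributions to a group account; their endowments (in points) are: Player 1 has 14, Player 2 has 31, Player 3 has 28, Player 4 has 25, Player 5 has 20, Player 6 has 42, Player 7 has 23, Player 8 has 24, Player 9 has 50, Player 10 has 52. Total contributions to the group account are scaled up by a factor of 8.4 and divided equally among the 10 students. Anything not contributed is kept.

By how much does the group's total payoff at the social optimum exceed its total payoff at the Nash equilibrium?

2286.60 points

The private return per contributed unit is 8.4/10 = 0.8400 < 1 for every player regardless of endowment, so the Nash equilibrium is zero contribution and the group total is Σ E_j = 14 + 31 + 28 + 25 + 20 + 42 + 23 + 24 + 50 + 52 = 309.
Each contributed unit returns 8.400 to the group, so the social optimum is full contribution by everyone: group total = 8.400 × 309 = 2595.60.
Efficiency loss = (8.400 − 1) × 309 = 2286.60.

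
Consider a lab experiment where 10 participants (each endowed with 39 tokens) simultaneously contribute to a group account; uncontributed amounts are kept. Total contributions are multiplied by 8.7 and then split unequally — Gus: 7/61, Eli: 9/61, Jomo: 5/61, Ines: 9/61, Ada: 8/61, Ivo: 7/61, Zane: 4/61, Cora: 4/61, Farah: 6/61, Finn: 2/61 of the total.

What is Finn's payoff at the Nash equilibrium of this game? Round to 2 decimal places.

Player j's private return per contributed unit is 8.7 × (j's share). Contributing is weakly dominant for j when that share is at least 1/8.7 = 0.1149, and contributing 0 is dominant otherwise.
Eli, Ines and Ada clear that bar, contributing 39 each; the remaining 7 contribute 0. Total contributed: 117.
Finn keeps 39 and receives 8.7 × 117 × 2/61 = 33.37 from the group account, for a payoff of 72.37.

72.37 tokens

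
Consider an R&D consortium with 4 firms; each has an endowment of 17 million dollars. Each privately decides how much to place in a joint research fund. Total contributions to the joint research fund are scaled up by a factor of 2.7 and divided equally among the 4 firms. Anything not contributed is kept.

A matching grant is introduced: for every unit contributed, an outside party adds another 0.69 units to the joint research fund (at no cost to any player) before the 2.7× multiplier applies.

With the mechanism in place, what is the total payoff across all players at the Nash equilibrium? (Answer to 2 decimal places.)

The effective private return per unit is now 2.7 × 1.69 / 4 = 1.1408 > 1, so every player's dominant strategy flips to full contribution.
So the Nash equilibrium is full contribution by all 4; the group earns 2.7 × 1.69 × 68 = 310.28.

310.28 million dollars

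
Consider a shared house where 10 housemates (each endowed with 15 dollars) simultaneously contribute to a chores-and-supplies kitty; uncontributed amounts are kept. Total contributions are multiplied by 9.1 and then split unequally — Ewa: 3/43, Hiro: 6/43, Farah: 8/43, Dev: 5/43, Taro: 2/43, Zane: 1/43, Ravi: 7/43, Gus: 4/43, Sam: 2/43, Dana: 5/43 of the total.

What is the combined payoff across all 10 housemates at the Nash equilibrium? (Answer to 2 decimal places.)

757.50 dollars

A player with share s gets back 9.1·s per unit contributed, so full contribution is dominant for anyone with s > 1/9.1 = 0.1099 and zero contribution is dominant for anyone below.
Hiro, Farah, Dev, Ravi and Dana clear that bar, contributing 15 each; the remaining 5 contribute 0. Total contributed: 75.
The chores-and-supplies kitty pays out 9.1 × 75 = 682.50 in total (split across the unequal shares, but the aggregate is all that matters for the group sum).
The 5 free-riders keep 15 each, adding 75. Group total = 75 + 682.50 = 757.50.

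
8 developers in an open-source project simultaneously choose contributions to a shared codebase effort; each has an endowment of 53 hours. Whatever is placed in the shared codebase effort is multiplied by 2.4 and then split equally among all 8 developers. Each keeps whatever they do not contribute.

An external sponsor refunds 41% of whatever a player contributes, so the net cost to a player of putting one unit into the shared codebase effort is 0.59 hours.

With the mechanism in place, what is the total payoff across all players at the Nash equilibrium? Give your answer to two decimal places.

The effective private return is (2.4/8) / 0.59 = 0.5085, which is still under 1, so the mechanism doesn't change anyone's dominant strategy: zero contribution.
Everyone keeps their endowment and the group total is 8 × 53 = 424.

424.00 hours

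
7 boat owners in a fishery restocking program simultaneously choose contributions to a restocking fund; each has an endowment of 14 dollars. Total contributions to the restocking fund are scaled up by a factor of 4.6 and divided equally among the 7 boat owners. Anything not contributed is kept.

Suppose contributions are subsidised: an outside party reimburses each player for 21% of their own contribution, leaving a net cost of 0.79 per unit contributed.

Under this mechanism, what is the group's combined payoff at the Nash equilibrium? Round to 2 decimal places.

98.00 dollars

With the mechanism, a contributed unit returns (4.6/7) / 0.79 = 0.8318 per unit of net cost — still below 1 — so contributing 0 remains dominant for every player.
At the Nash equilibrium no one contributes; group total payoff = 7 × 14 = 98.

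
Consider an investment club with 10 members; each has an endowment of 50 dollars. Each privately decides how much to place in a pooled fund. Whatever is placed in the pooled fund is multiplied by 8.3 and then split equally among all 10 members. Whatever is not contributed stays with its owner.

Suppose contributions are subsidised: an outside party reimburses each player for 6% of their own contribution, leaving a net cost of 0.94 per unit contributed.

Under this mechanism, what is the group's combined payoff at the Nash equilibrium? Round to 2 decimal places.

500.00 dollars

With the mechanism, a contributed unit returns (8.3/10) / 0.94 = 0.8830 per unit of net cost — still below 1 — so contributing 0 remains dominant for every player.
Everyone keeps their endowment and the group total is 10 × 50 = 500.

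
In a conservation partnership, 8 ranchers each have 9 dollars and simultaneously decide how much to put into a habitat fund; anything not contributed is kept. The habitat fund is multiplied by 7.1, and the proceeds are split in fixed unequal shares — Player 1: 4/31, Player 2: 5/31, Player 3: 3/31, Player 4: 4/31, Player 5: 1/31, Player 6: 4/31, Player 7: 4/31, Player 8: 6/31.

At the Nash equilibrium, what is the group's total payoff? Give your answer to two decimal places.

181.80 dollars

Each unit j contributes comes back to j as 7.1 × (j's share), so j prefers to contribute only if that share exceeds 1/7.1 = 0.1408; otherwise keeping the unit dominates.
Player 2 and Player 8 clear that bar, contributing 9 each; the remaining 6 contribute 0. Total contributed: 18.
The habitat fund pays out 7.1 × 18 = 127.80 in total (split across the unequal shares, but the aggregate is all that matters for the group sum).
The 6 free-riders keep 9 each, adding 54. Group total = 54 + 127.80 = 181.80.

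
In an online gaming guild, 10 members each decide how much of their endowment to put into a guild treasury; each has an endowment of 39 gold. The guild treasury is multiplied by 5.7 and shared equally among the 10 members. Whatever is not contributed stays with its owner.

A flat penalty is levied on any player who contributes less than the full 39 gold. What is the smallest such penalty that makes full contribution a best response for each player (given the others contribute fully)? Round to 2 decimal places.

16.77 gold

Given the others contribute fully, the best deviation is to contribute 0 (any partial contribution still incurs the fine and gives up units whose private return 0.5700 is below 1).
Deviating from 39 to 0 saves 39 gold but forfeits the deviator's share of the drop in the guild treasury: 5.7/10 × 39 = 22.23.
So the deviation gain is 39 − 22.23 = 16.77, and the fine must be at least 16.77 gold to wipe it out.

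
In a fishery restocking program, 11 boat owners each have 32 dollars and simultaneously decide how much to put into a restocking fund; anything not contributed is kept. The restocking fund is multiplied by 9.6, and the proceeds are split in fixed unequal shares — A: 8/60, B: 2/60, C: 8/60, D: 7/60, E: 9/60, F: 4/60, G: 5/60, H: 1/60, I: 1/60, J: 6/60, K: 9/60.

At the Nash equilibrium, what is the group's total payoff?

Player j's private return per contributed unit is 9.6 × (j's share). Contributing is weakly dominant for j when that share is at least 1/9.6 = 0.1042, and contributing 0 is dominant otherwise.
The shares above 0.1042 belong to A, C, D, E and K, contributing 32 each; the remaining 6 contribute 0. Total contributed: 160.
The restocking fund pays out 9.6 × 160 = 1536.00 in total (split across the unequal shares, but the aggregate is all that matters for the group sum).
The 6 free-riders keep 32 each, adding 192. Group total = 192 + 1536.00 = 1728.00.

1728.00 dollars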